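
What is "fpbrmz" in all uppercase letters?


Input string: 'fpbrmz'
Operation: convert each letter to uppercase
Mapping: 'f'->'F', 'p'->'P', 'b'->'B', 'r'->'R', 'm'->'M', 'z'->'Z'
Result: FPBRMZ


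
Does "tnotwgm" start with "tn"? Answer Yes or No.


Input string: 'tnotwgm'
Prefix to check: 'tn'
First 2 characters of input: 'tn'
Match: True
Result: Yes


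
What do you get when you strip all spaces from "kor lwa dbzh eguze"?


Input string: 'kor lwa dbzh eguze'
Operation: remove all spaces
Words: 'kor', 'lwa', 'dbzh', 'eguze'
Join without spaces: korlwadbzheguze


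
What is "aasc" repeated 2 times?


Input string: 'aasc'
Operation: repeat 2 times
Concatenation: 'aasc' + 'aasc'
Result: aascaasc


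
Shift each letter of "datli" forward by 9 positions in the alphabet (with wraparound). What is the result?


Input: 'datli', shift = 9
Operation: for each letter, (position + 9) mod 26
Mapping: 'd'(3+9=12)->'m', 'a'(0+9=9)->'j', 't'(19+9=28, 28 mod 26=2)->'c', 'l'(11+9=20)->'u', 'i'(8+9=17)->'r'
Result: mjcur


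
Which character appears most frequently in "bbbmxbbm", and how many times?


Input: 'bbbmxbbm'
Operation: tally each character
Counts: 'b':5, 'm':2, 'x':1
Maximum: 'b' appears 5 times


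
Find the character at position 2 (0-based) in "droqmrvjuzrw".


Input string: 'droqmrvjuzrw'
Operation: get character at index 2
Index mapping: s[0]='d', s[1]='r', s[2]='o'
Result: 'o'


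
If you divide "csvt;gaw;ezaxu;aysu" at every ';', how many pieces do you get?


Input string: 'csvt;gaw;ezaxu;aysu'
Delimiter: ';'
Split result: 'csvt', 'gaw', 'ezaxu', 'aysu'
Number of parts: 4


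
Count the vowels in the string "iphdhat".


Input string: 'iphdhat'
Operation: count vowels (a, e, i, o, u)
Scan: s[0]='i' (vowel), s[1]='p', s[2]='h', s[3]='d', s[4]='h', s[5]='a' (vowel), s[6]='t'
Vowels found: 2
Result: 2


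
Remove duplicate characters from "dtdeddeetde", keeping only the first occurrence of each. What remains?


Input: 'dtdeddeetde'
Operation: keep first occurrence of each character
Scan: s[0]='d' new -> keep; s[1]='t' new -> keep; s[2]='d' seen -> skip; s[3]='e' new -> keep; s[4]='d' seen -> skip; s[5]='d' seen -> skip; s[6]='e' seen -> skip; s[7]='e' seen -> skip; s[8]='t' seen -> skip; s[9]='d' seen -> skip; s[10]='e' seen -> skip
Result: dte


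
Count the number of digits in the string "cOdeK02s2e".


Input string: 'cOdeK02s2e'
Operation: count digit characters (0-9)
Scan: 'c', 'O', 'd', 'e', 'K', '0'(digit), '2'(digit), 's', '2'(digit), 'e'
Digits found: 3
Result: 3


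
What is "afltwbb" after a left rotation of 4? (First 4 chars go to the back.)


Input: 'afltwbb', shift = 4
Operation: split at index 4 and swap parts
Front part s[0:4] = 'aflt'
Back part s[4:] = 'wbb'
Rotated = back + front = 'wbb' + 'aflt'
Result: wbbaflt


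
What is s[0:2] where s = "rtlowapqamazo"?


Input string: 'rtlowapqamazo'
Operation: slice [0:2]
Extract characters: s[0]='r', s[1]='t'
Result: rt


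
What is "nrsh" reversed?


Input string: 'nrsh'
Operation: reverse character order
Original order: 'n' -> 'r' -> 's' -> 'h'
Reversed order: 'h' -> 's' -> 'r' -> 'n'
Result: hsrn


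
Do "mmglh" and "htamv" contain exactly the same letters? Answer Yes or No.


String 1: 'mmglh' -> sorted: 'ghlmm'
String 2: 'htamv' -> sorted: 'ahmtv'
Compare sorted forms: 'ghlmm' != 'ahmtv'
Anagram: No


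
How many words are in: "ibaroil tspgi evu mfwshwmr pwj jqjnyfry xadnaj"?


Input string: 'ibaroil tspgi evu mfwshwmr pwj jqjnyfry xadnaj'
Operation: split by spaces
Words found: 'ibaroil', 'tspgi', 'evu', 'mfwshwmr', 'pwj', 'jqjnyfry', 'xadnaj'
Word count: 7


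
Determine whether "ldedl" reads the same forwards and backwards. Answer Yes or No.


Input string: 'ldedl'
Reversed: 'ldedl'
Compare pairs: s[0]='l' vs s[4]='l' (match), s[1]='d' vs s[3]='d' (match)
Palindrome: Yes


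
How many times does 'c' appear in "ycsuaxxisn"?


Input string: 'ycsuaxxisn'
Target character: 'c'
Scan each position: s[1]='c'
Matches found at indices: 1
Total: 1


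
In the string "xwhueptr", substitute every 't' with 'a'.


Input string: 'xwhueptr'
Operation: replace 't' with 'a'
Positions of 't': 6
After replacement: xwhuepar


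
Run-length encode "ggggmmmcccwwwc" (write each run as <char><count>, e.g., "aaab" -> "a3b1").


Input: 'ggggmmmcccwwwc'
Operation: identify consecutive runs
Runs: 'gggg' -> g4, 'mmm' -> m3, 'ccc' -> c3, 'www' -> w3, 'c' -> c1
Encoded: g4m3c3w3c1


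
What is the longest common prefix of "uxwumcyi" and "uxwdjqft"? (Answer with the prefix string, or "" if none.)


String 1: 'uxwumcyi'
String 2: 'uxwdjqft'
Compare position by position:
pos 0: 'u' vs 'u' match
pos 1: 'x' vs 'x' match
pos 2: 'w' vs 'w' match
pos 3: 'u' vs 'd' differ -> stop
Longest common prefix: "uxw" (length 3)


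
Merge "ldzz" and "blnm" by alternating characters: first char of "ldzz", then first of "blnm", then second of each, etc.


String 1: 'ldzz'
String 2: 'blnm'
Operation: alternate characters
Pairs: 'l'+'b', 'd'+'l', 'z'+'n', 'z'+'m'
Result: lbdlznzm


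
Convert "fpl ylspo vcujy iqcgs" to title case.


Input string: 'fpl ylspo vcujy iqcgs'
Operation: capitalize first letter of each word
Word transformations: 'fpl'->'Fpl', 'ylspo'->'Ylspo', 'vcujy'->'Vcujy', 'iqcgs'->'Iqcgs'
Result: Fpl Ylspo Vcujy Iqcgs


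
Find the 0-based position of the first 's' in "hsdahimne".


Input string: 'hsdahimne'
Target: 's'
Scanning left to right: s[0]='h', s[1]='s'
First match at index: 1


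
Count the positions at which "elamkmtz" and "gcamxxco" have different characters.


String 1: 'elamkmtz'
String 2: 'gcamxxco'
Compare each position: pos 0: 'e'!='g', pos 1: 'l'!='c', pos 2: 'a'=='a', pos 3: 'm'=='m', pos 4: 'k'!='x', pos 5: 'm'!='x', pos 6: 't'!='c', pos 7: 'z'!='o'
Differing positions: 6
Hamming distance: 6


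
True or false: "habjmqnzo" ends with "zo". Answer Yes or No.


Input string: 'habjmqnzo'
Suffix to check: 'zo'
Last 2 characters of input: 'zo'
Match: True
Result: Yes


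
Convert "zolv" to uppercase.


Input string: 'zolv'
Operation: convert each letter to uppercase
Mapping: 'z'->'Z', 'o'->'O', 'l'->'L', 'v'->'V'
Result: ZOLV


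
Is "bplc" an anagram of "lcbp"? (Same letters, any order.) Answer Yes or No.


String 1: 'lcbp' -> sorted: 'bclp'
String 2: 'bplc' -> sorted: 'bclp'
Compare sorted forms: 'bclp' == 'bclp'
Anagram: Yes


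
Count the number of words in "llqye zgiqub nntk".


Input string: 'llqye zgiqub nntk'
Operation: split by spaces
Words found: 'llqye', 'zgiqub', 'nntk'
Word count: 3


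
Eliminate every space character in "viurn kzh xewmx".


Input string: 'viurn kzh xewmx'
Operation: remove all spaces
Words: 'viurn', 'kzh', 'xewmx'
Join without spaces: viurnkzhxewmx


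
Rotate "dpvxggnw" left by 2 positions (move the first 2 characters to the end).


Input: 'dpvxggnw', shift = 2
Operation: split at index 2 and swap parts
Front part s[0:2] = 'dp'
Back part s[2:] = 'vxggnw'
Rotated = back + front = 'vxggnw' + 'dp'
Result: vxggnwdp


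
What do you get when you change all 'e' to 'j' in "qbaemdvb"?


Input string: 'qbaemdvb'
Operation: replace 'e' with 'j'
Positions of 'e': 3
After replacement: qbajmdvb


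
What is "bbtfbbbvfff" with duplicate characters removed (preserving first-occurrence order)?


Input: 'bbtfbbbvfff'
Operation: keep first occurrence of each character
Scan: s[0]='b' new -> keep; s[1]='b' seen -> skip; s[2]='t' new -> keep; s[3]='f' new -> keep; s[4]='b' seen -> skip; s[5]='b' seen -> skip; s[6]='b' seen -> skip; s[7]='v' new -> keep; s[8]='f' seen -> skip; s[9]='f' seen -> skip; s[10]='f' seen -> skip
Result: btfv


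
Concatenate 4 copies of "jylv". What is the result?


Input string: 'jylv'
Operation: repeat 4 times
Concatenation: 'jylv' + 'jylv' + 'jylv' + 'jylv'
Result: jylvjylvjylvjylv


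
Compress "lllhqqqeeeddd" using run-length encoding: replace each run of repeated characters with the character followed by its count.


Input: 'lllhqqqeeeddd'
Operation: identify consecutive runs
Runs: 'lll' -> l3, 'h' -> h1, 'qqq' -> q3, 'eee' -> e3, 'ddd' -> d3
Encoded: l3h1q3e3d3


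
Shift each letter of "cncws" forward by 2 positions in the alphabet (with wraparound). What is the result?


Input: 'cncws', shift = 2
Operation: for each letter, (position + 2) mod 26
Mapping: 'c'(2+2=4)->'e', 'n'(13+2=15)->'p', 'c'(2+2=4)->'e', 'w'(22+2=24)->'y', 's'(18+2=20)->'u'
Result: epeyu


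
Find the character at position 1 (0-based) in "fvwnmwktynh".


Input string: 'fvwnmwktynh'
Operation: get character at index 1
Index mapping: s[0]='f', s[1]='v'
Result: 'v'


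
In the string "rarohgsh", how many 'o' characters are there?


Input string: 'rarohgsh'
Target character: 'o'
Scan each position: s[3]='o'
Matches found at indices: 3
Total: 1


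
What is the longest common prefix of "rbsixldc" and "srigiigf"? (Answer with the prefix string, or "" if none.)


String 1: 'rbsixldc'
String 2: 'srigiigf'
Compare position by position:
pos 0: 'r' vs 's' differ -> stop
Longest common prefix: "" (length 0)


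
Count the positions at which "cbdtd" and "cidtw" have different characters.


String 1: 'cbdtd'
String 2: 'cidtw'
Compare each position: pos 0: 'c'=='c', pos 1: 'b'!='i', pos 2: 'd'=='d', pos 3: 't'=='t', pos 4: 'd'!='w'
Differing positions: 2
Hamming distance: 2


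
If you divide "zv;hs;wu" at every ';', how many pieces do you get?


Input string: 'zv;hs;wu'
Delimiter: ';'
Split result: 'zv', 'hs', 'wu'
Number of parts: 3


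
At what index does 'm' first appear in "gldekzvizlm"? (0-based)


Input string: 'gldekzvizlm'
Target: 'm'
Scanning left to right: s[0]='g', s[1]='l', s[2]='d', s[3]='e', s[4]='k', s[5]='z', s[6]='v', s[7]='i', s[8]='z', s[9]='l', s[10]='m'
First match at index: 10


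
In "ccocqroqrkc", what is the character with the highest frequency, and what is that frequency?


Input: 'ccocqroqrkc'
Operation: tally each character
Counts: 'c':4, 'k':1, 'o':2, 'q':2, 'r':2
Maximum: 'c' appears 4 times


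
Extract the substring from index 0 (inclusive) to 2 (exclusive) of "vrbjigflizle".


Input string: 'vrbjigflizle'
Operation: slice [0:2]
Extract characters: s[0]='v', s[1]='r'
Result: vr


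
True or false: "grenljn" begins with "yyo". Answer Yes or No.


Input string: 'grenljn'
Prefix to check: 'yyo'
First 3 characters of input: 'gre'
Match: False
Result: No


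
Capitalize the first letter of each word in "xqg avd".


Input string: 'xqg avd'
Operation: capitalize first letter of each word
Word transformations: 'xqg'->'Xqg', 'avd'->'Avd'
Result: Xqg Avd


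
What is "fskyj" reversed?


Input string: 'fskyj'
Operation: reverse character order
Original order: 'f' -> 's' -> 'k' -> 'y' -> 'j'
Reversed order: 'j' -> 'y' -> 'k' -> 's' -> 'f'
Result: jyksf


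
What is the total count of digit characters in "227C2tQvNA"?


Input string: '227C2tQvNA'
Operation: count digit characters (0-9)
Scan: '2'(digit), '2'(digit), '7'(digit), 'C', '2'(digit), 't', 'Q', 'v', 'N', 'A'
Digits found: 4
Result: 4


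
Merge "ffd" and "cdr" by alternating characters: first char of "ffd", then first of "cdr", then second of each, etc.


String 1: 'ffd'
String 2: 'cdr'
Operation: alternate characters
Pairs: 'f'+'c', 'f'+'d', 'd'+'r'
Result: fcfddr


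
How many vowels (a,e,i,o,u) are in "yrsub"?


Input string: 'yrsub'
Operation: count vowels (a, e, i, o, u)
Scan: s[0]='y', s[1]='r', s[2]='s', s[3]='u' (vowel), s[4]='b'
Vowels found: 1
Result: 1


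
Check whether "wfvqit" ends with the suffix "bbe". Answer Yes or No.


Input string: 'wfvqit'
Suffix to check: 'bbe'
Last 3 characters of input: 'qit'
Match: False
Result: No


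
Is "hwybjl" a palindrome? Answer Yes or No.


Input string: 'hwybjl'
Reversed: 'ljbywh'
Compare pairs: s[0]='h' vs s[5]='l' (mismatch), s[1]='w' vs s[4]='j' (mismatch), s[2]='y' vs s[3]='b' (mismatch)
Palindrome: No


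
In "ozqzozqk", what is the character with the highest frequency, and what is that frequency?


Input: 'ozqzozqk'
Operation: tally each character
Counts: 'k':1, 'o':2, 'q':2, 'z':3
Maximum: 'z' appears 3 times


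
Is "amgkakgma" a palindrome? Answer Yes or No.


Input string: 'amgkakgma'
Reversed: 'amgkakgma'
Compare pairs: s[0]='a' vs s[8]='a' (match), s[1]='m' vs s[7]='m' (match), s[2]='g' vs s[6]='g' (match), s[3]='k' vs s[5]='k' (match)
Palindrome: Yes


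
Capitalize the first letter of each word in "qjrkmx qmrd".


Input string: 'qjrkmx qmrd'
Operation: capitalize first letter of each word
Word transformations: 'qjrkmx'->'Qjrkmx', 'qmrd'->'Qmrd'
Result: Qjrkmx Qmrd


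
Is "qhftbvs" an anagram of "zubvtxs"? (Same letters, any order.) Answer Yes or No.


String 1: 'zubvtxs' -> sorted: 'bstuvxz'
String 2: 'qhftbvs' -> sorted: 'bfhqstv'
Compare sorted forms: 'bstuvxz' != 'bfhqstv'
Anagram: No


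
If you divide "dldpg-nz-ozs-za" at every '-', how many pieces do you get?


Input string: 'dldpg-nz-ozs-za'
Delimiter: '-'
Split result: 'dldpg', 'nz', 'ozs', 'za'
Number of parts: 4


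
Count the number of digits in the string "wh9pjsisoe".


Input string: 'wh9pjsisoe'
Operation: count digit characters (0-9)
Scan: 'w', 'h', '9'(digit), 'p', 'j', 's', 'i', 's', 'o', 'e'
Digits found: 1
Result: 1


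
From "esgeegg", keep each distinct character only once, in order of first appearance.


Input: 'esgeegg'
Operation: keep first occurrence of each character
Scan: s[0]='e' new -> keep; s[1]='s' new -> keep; s[2]='g' new -> keep; s[3]='e' seen -> skip; s[4]='e' seen -> skip; s[5]='g' seen -> skip; s[6]='g' seen -> skip
Result: esg


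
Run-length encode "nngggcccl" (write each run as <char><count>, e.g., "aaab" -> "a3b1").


Input: 'nngggcccl'
Operation: identify consecutive runs
Runs: 'nn' -> n2, 'ggg' -> g3, 'ccc' -> c3, 'l' -> l1
Encoded: n2g3c3l1


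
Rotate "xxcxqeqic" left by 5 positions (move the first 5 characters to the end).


Input: 'xxcxqeqic', shift = 5
Operation: split at index 5 and swap parts
Front part s[0:5] = 'xxcxq'
Back part s[5:] = 'eqic'
Rotated = back + front = 'eqic' + 'xxcxq'
Result: eqicxxcxq


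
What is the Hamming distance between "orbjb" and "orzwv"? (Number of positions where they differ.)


String 1: 'orbjb'
String 2: 'orzwv'
Compare each position: pos 0: 'o'=='o', pos 1: 'r'=='r', pos 2: 'b'!='z', pos 3: 'j'!='w', pos 4: 'b'!='v'
Differing positions: 3
Hamming distance: 3


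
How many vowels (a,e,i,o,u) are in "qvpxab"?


Input string: 'qvpxab'
Operation: count vowels (a, e, i, o, u)
Scan: s[0]='q', s[1]='v', s[2]='p', s[3]='x', s[4]='a' (vowel), s[5]='b'
Vowels found: 1
Result: 1


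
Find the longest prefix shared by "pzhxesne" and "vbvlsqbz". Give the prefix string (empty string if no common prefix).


String 1: 'pzhxesne'
String 2: 'vbvlsqbz'
Compare position by position:
pos 0: 'p' vs 'v' differ -> stop
Longest common prefix: "" (length 0)


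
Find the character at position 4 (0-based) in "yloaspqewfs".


Input string: 'yloaspqewfs'
Operation: get character at index 4
Index mapping: s[0]='y', s[1]='l', s[2]='o', s[3]='a', s[4]='s'
Result: 's'


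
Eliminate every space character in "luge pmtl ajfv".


Input string: 'luge pmtl ajfv'
Operation: remove all spaces
Words: 'luge', 'pmtl', 'ajfv'
Join without spaces: lugepmtlajfv


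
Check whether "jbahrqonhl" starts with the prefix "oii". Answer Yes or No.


Input string: 'jbahrqonhl'
Prefix to check: 'oii'
First 3 characters of input: 'jba'
Match: False
Result: No


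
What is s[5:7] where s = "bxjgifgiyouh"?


Input string: 'bxjgifgiyouh'
Operation: slice [5:7]
Extract characters: s[5]='f', s[6]='g'
Result: fg


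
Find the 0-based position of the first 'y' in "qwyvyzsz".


Input string: 'qwyvyzsz'
Target: 'y'
Scanning left to right: s[0]='q', s[1]='w', s[2]='y'
First match at index: 2


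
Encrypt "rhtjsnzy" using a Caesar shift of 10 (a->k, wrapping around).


Input: 'rhtjsnzy', shift = 10
Operation: for each letter, (position + 10) mod 26
Mapping: 'r'(17+10=27, 27 mod 26=1)->'b', 'h'(7+10=17)->'r', 't'(19+10=29, 29 mod 26=3)->'d', 'j'(9+10=19)->'t', 's'(18+10=28, 28 mod 26=2)->'c', 'n'(13+10=23)->'x', 'z'(25+10=35, 35 mod 26=9)->'j', 'y'(24+10=34, 34 mod 26=8)->'i'
Result: brdtcxji


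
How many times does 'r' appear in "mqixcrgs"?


Input string: 'mqixcrgs'
Target character: 'r'
Scan each position: s[5]='r'
Matches found at indices: 5
Total: 1


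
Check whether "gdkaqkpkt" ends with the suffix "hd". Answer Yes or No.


Input string: 'gdkaqkpkt'
Suffix to check: 'hd'
Last 2 characters of input: 'kt'
Match: False
Result: No


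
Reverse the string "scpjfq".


Input string: 'scpjfq'
Operation: reverse character order
Original order: 's' -> 'c' -> 'p' -> 'j' -> 'f' -> 'q'
Reversed order: 'q' -> 'f' -> 'j' -> 'p' -> 'c' -> 's'
Result: qfjpcs


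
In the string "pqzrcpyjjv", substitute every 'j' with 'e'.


Input string: 'pqzrcpyjjv'
Operation: replace 'j' with 'e'
Positions of 'j': 7, 8
After replacement: pqzrcpyeev


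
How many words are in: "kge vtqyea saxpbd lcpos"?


Input string: 'kge vtqyea saxpbd lcpos'
Operation: split by spaces
Words found: 'kge', 'vtqyea', 'saxpbd', 'lcpos'
Word count: 4


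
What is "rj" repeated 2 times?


Input string: 'rj'
Operation: repeat 2 times
Concatenation: 'rj' + 'rj'
Result: rjrj


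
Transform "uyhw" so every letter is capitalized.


Input string: 'uyhw'
Operation: convert each letter to uppercase
Mapping: 'u'->'U', 'y'->'Y', 'h'->'H', 'w'->'W'
Result: UYHW


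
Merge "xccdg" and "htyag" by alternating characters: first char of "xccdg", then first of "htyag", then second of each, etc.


String 1: 'xccdg'
String 2: 'htyag'
Operation: alternate characters
Pairs: 'x'+'h', 'c'+'t', 'c'+'y', 'd'+'a', 'g'+'g'
Result: xhctcydagg


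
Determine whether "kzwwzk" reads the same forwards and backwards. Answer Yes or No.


Input string: 'kzwwzk'
Reversed: 'kzwwzk'
Compare pairs: s[0]='k' vs s[5]='k' (match), s[1]='z' vs s[4]='z' (match), s[2]='w' vs s[3]='w' (match)
Palindrome: Yes


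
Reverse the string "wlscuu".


Input string: 'wlscuu'
Operation: reverse character order
Original order: 'w' -> 'l' -> 's' -> 'c' -> 'u' -> 'u'
Reversed order: 'u' -> 'u' -> 'c' -> 's' -> 'l' -> 'w'
Result: uucslw


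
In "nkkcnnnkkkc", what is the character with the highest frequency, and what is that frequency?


Input: 'nkkcnnnkkkc'
Operation: tally each character
Counts: 'c':2, 'k':5, 'n':4
Maximum: 'k' appears 5 times


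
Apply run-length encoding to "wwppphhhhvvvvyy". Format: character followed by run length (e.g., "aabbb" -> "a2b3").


Input: 'wwppphhhhvvvvyy'
Operation: identify consecutive runs
Runs: 'ww' -> w2, 'ppp' -> p3, 'hhhh' -> h4, 'vvvv' -> v4, 'yy' -> y2
Encoded: w2p3h4v4y2


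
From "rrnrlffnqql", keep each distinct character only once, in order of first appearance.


Input: 'rrnrlffnqql'
Operation: keep first occurrence of each character
Scan: s[0]='r' new -> keep; s[1]='r' seen -> skip; s[2]='n' new -> keep; s[3]='r' seen -> skip; s[4]='l' new -> keep; s[5]='f' new -> keep; s[6]='f' seen -> skip; s[7]='n' seen -> skip; s[8]='q' new -> keep; s[9]='q' seen -> skip; s[10]='l' seen -> skip
Result: rnlfq


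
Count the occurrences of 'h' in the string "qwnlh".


Input string: 'qwnlh'
Target character: 'h'
Scan each position: s[4]='h'
Matches found at indices: 4
Total: 1


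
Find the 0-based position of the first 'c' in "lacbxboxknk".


Input string: 'lacbxboxknk'
Target: 'c'
Scanning left to right: s[0]='l', s[1]='a', s[2]='c'
First match at index: 2


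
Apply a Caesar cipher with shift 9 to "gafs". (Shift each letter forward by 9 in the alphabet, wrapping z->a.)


Input: 'gafs', shift = 9
Operation: for each letter, (position + 9) mod 26
Mapping: 'g'(6+9=15)->'p', 'a'(0+9=9)->'j', 'f'(5+9=14)->'o', 's'(18+9=27, 27 mod 26=1)->'b'
Result: pjob


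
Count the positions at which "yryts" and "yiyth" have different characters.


String 1: 'yryts'
String 2: 'yiyth'
Compare each position: pos 0: 'y'=='y', pos 1: 'r'!='i', pos 2: 'y'=='y', pos 3: 't'=='t', pos 4: 's'!='h'
Differing positions: 2
Hamming distance: 2


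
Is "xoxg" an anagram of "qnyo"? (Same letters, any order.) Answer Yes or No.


String 1: 'qnyo' -> sorted: 'noqy'
String 2: 'xoxg' -> sorted: 'goxx'
Compare sorted forms: 'noqy' != 'goxx'
Anagram: No


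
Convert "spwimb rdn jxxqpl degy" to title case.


Input string: 'spwimb rdn jxxqpl degy'
Operation: capitalize first letter of each word
Word transformations: 'spwimb'->'Spwimb', 'rdn'->'Rdn', 'jxxqpl'->'Jxxqpl', 'degy'->'Degy'
Result: Spwimb Rdn Jxxqpl Degy


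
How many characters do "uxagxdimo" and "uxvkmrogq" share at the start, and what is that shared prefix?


String 1: 'uxagxdimo'
String 2: 'uxvkmrogq'
Compare position by position:
pos 0: 'u' vs 'u' match
pos 1: 'x' vs 'x' match
pos 2: 'a' vs 'v' differ -> stop
Longest common prefix: "ux" (length 2)


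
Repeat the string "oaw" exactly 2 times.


Input string: 'oaw'
Operation: repeat 2 times
Concatenation: 'oaw' + 'oaw'
Result: oawoaw


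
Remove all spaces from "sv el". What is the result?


Input string: 'sv el'
Operation: remove all spaces
Words: 'sv', 'el'
Join without spaces: svel


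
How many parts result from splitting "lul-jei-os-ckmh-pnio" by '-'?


Input string: 'lul-jei-os-ckmh-pnio'
Delimiter: '-'
Split result: 'lul', 'jei', 'os', 'ckmh', 'pnio'
Number of parts: 5


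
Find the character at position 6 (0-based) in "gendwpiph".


Input string: 'gendwpiph'
Operation: get character at index 6
Index mapping: s[0]='g', s[1]='e', s[2]='n', s[3]='d', s[4]='w', s[5]='p', s[6]='i'
Result: 'i'


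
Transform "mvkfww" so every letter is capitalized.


Input string: 'mvkfww'
Operation: convert each letter to uppercase
Mapping: 'm'->'M', 'v'->'V', 'k'->'K', 'f'->'F', 'w'->'W', 'w'->'W'
Result: MVKFWW


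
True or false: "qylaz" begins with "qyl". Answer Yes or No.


Input string: 'qylaz'
Prefix to check: 'qyl'
First 3 characters of input: 'qyl'
Match: True
Result: Yes


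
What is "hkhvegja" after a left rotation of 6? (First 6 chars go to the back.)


Input: 'hkhvegja', shift = 6
Operation: split at index 6 and swap parts
Front part s[0:6] = 'hkhveg'
Back part s[6:] = 'ja'
Rotated = back + front = 'ja' + 'hkhveg'
Result: jahkhveg


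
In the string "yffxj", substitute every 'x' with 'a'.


Input string: 'yffxj'
Operation: replace 'x' with 'a'
Positions of 'x': 3
After replacement: yffaj


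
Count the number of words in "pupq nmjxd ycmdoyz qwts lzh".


Input string: 'pupq nmjxd ycmdoyz qwts lzh'
Operation: split by spaces
Words found: 'pupq', 'nmjxd', 'ycmdoyz', 'qwts', 'lzh'
Word count: 5


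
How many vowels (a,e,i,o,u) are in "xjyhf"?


Input string: 'xjyhf'
Operation: count vowels (a, e, i, o, u)
Scan: s[0]='x', s[1]='j', s[2]='y', s[3]='h', s[4]='f'
Vowels found: 0
Result: 0


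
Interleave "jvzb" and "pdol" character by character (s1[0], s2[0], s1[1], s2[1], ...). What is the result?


String 1: 'jvzb'
String 2: 'pdol'
Operation: alternate characters
Pairs: 'j'+'p', 'v'+'d', 'z'+'o', 'b'+'l'
Result: jpvdzobl


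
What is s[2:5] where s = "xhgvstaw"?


Input string: 'xhgvstaw'
Operation: slice [2:5]
Extract characters: s[2]='g', s[3]='v', s[4]='s'
Result: gvs


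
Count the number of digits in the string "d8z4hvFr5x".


Input string: 'd8z4hvFr5x'
Operation: count digit characters (0-9)
Scan: 'd', '8'(digit), 'z', '4'(digit), 'h', 'v', 'F', 'r', '5'(digit), 'x'
Digits found: 3
Result: 3


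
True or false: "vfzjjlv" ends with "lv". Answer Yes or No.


Input string: 'vfzjjlv'
Suffix to check: 'lv'
Last 2 characters of input: 'lv'
Match: True
Result: Yes


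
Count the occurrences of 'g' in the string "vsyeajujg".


Input string: 'vsyeajujg'
Target character: 'g'
Scan each position: s[8]='g'
Matches found at indices: 8
Total: 1


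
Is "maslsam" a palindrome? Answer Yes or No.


Input string: 'maslsam'
Reversed: 'maslsam'
Compare pairs: s[0]='m' vs s[6]='m' (match), s[1]='a' vs s[5]='a' (match), s[2]='s' vs s[4]='s' (match)
Palindrome: Yes


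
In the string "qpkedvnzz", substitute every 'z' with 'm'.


Input string: 'qpkedvnzz'
Operation: replace 'z' with 'm'
Positions of 'z': 7, 8
After replacement: qpkedvnmm


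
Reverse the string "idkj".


Input string: 'idkj'
Operation: reverse character order
Original order: 'i' -> 'd' -> 'k' -> 'j'
Reversed order: 'j' -> 'k' -> 'd' -> 'i'
Result: jkdi


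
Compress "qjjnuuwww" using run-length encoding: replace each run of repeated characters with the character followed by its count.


Input: 'qjjnuuwww'
Operation: identify consecutive runs
Runs: 'q' -> q1, 'jj' -> j2, 'n' -> n1, 'uu' -> u2, 'www' -> w3
Encoded: q1j2n1u2w3


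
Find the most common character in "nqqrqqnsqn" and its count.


Input: 'nqqrqqnsqn'
Operation: tally each character
Counts: 'n':3, 'q':5, 'r':1, 's':1
Maximum: 'q' appears 5 times


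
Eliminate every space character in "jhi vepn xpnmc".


Input string: 'jhi vepn xpnmc'
Operation: remove all spaces
Words: 'jhi', 'vepn', 'xpnmc'
Join without spaces: jhivepnxpnmc


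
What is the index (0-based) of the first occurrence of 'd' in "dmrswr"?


Input string: 'dmrswr'
Target: 'd'
Scanning left to right: s[0]='d'
First match at index: 0


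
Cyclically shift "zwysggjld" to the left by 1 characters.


Input: 'zwysggjld', shift = 1
Operation: split at index 1 and swap parts
Front part s[0:1] = 'z'
Back part s[1:] = 'wysggjld'
Rotated = back + front = 'wysggjld' + 'z'
Result: wysggjldz


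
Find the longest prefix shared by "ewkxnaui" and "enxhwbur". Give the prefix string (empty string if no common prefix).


String 1: 'ewkxnaui'
String 2: 'enxhwbur'
Compare position by position:
pos 0: 'e' vs 'e' match
pos 1: 'w' vs 'n' differ -> stop
Longest common prefix: "e" (length 1)


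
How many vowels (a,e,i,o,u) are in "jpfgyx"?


Input string: 'jpfgyx'
Operation: count vowels (a, e, i, o, u)
Scan: s[0]='j', s[1]='p', s[2]='f', s[3]='g', s[4]='y', s[5]='x'
Vowels found: 0
Result: 0


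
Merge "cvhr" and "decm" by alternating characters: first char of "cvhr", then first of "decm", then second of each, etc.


String 1: 'cvhr'
String 2: 'decm'
Operation: alternate characters
Pairs: 'c'+'d', 'v'+'e', 'h'+'c', 'r'+'m'
Result: cdvehcrm


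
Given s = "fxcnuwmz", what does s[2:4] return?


Input string: 'fxcnuwmz'
Operation: slice [2:4]
Extract characters: s[2]='c', s[3]='n'
Result: cn


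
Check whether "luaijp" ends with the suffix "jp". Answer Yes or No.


Input string: 'luaijp'
Suffix to check: 'jp'
Last 2 characters of input: 'jp'
Match: True
Result: Yes


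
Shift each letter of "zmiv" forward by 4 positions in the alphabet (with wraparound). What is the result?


Input: 'zmiv', shift = 4
Operation: for each letter, (position + 4) mod 26
Mapping: 'z'(25+4=29, 29 mod 26=3)->'d', 'm'(12+4=16)->'q', 'i'(8+4=12)->'m', 'v'(21+4=25)->'z'
Result: dqmz


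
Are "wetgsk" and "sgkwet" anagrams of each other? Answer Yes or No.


String 1: 'wetgsk' -> sorted: 'egkstw'
String 2: 'sgkwet' -> sorted: 'egkstw'
Compare sorted forms: 'egkstw' == 'egkstw'
Anagram: Yes


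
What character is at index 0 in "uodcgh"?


Input string: 'uodcgh'
Operation: get character at index 0
Index mapping: s[0]='u'
Result: 'u'


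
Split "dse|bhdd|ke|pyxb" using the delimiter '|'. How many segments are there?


Input string: 'dse|bhdd|ke|pyxb'
Delimiter: '|'
Split result: 'dse', 'bhdd', 'ke', 'pyxb'
Number of parts: 4


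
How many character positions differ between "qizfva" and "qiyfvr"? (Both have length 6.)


String 1: 'qizfva'
String 2: 'qiyfvr'
Compare each position: pos 0: 'q'=='q', pos 1: 'i'=='i', pos 2: 'z'!='y', pos 3: 'f'=='f', pos 4: 'v'=='v', pos 5: 'a'!='r'
Differing positions: 2
Hamming distance: 2


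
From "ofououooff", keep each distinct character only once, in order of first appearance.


Input: 'ofououooff'
Operation: keep first occurrence of each character
Scan: s[0]='o' new -> keep; s[1]='f' new -> keep; s[2]='o' seen -> skip; s[3]='u' new -> keep; s[4]='o' seen -> skip; s[5]='u' seen -> skip; s[6]='o' seen -> skip; s[7]='o' seen -> skip; s[8]='f' seen -> skip; s[9]='f' seen -> skip
Result: ofu


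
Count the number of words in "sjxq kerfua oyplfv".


Input string: 'sjxq kerfua oyplfv'
Operation: split by spaces
Words found: 'sjxq', 'kerfua', 'oyplfv'
Word count: 3


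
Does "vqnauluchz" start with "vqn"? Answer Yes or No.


Input string: 'vqnauluchz'
Prefix to check: 'vqn'
First 3 characters of input: 'vqn'
Match: True
Result: Yes


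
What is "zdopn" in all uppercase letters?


Input string: 'zdopn'
Operation: convert each letter to uppercase
Mapping: 'z'->'Z', 'd'->'D', 'o'->'O', 'p'->'P', 'n'->'N'
Result: ZDOPN


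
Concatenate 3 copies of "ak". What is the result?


Input string: 'ak'
Operation: repeat 3 times
Concatenation: 'ak' + 'ak' + 'ak'
Result: akakak


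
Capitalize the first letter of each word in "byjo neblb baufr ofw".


Input string: 'byjo neblb baufr ofw'
Operation: capitalize first letter of each word
Word transformations: 'byjo'->'Byjo', 'neblb'->'Neblb', 'baufr'->'Baufr', 'ofw'->'Ofw'
Result: Byjo Neblb Baufr Ofw


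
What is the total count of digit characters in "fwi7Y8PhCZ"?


Input string: 'fwi7Y8PhCZ'
Operation: count digit characters (0-9)
Scan: 'f', 'w', 'i', '7'(digit), 'Y', '8'(digit), 'P', 'h', 'C', 'Z'
Digits found: 2
Result: 2


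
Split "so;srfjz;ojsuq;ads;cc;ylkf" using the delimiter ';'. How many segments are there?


Input string: 'so;srfjz;ojsuq;ads;cc;ylkf'
Delimiter: ';'
Split result: 'so', 'srfjz', 'ojsuq', 'ads', 'cc', 'ylkf'
Number of parts: 6


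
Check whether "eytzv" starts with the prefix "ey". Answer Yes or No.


Input string: 'eytzv'
Prefix to check: 'ey'
First 2 characters of input: 'ey'
Match: True
Result: Yes


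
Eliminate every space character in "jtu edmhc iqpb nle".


Input string: 'jtu edmhc iqpb nle'
Operation: remove all spaces
Words: 'jtu', 'edmhc', 'iqpb', 'nle'
Join without spaces: jtuedmhciqpbnle


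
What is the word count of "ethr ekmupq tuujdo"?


Input string: 'ethr ekmupq tuujdo'
Operation: split by spaces
Words found: 'ethr', 'ekmupq', 'tuujdo'
Word count: 3


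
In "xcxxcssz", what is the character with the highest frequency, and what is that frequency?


Input: 'xcxxcssz'
Operation: tally each character
Counts: 'c':2, 's':2, 'x':3, 'z':1
Maximum: 'x' appears 3 times


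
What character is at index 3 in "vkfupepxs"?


Input string: 'vkfupepxs'
Operation: get character at index 3
Index mapping: s[0]='v', s[1]='k', s[2]='f', s[3]='u'
Result: 'u'


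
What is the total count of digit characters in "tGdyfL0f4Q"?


Input string: 'tGdyfL0f4Q'
Operation: count digit characters (0-9)
Scan: 't', 'G', 'd', 'y', 'f', 'L', '0'(digit), 'f', '4'(digit), 'Q'
Digits found: 2
Result: 2


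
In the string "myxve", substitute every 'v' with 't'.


Input string: 'myxve'
Operation: replace 'v' with 't'
Positions of 'v': 3
After replacement: myxte


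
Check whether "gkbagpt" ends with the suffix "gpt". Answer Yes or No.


Input string: 'gkbagpt'
Suffix to check: 'gpt'
Last 3 characters of input: 'gpt'
Match: True
Result: Yes


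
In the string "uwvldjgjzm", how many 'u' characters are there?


Input string: 'uwvldjgjzm'
Target character: 'u'
Scan each position: s[0]='u'
Matches found at indices: 0
Total: 1


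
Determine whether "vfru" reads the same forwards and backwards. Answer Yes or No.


Input string: 'vfru'
Reversed: 'urfv'
Compare pairs: s[0]='v' vs s[3]='u' (mismatch), s[1]='f' vs s[2]='r' (mismatch)
Palindrome: No


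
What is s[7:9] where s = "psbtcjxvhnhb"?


Input string: 'psbtcjxvhnhb'
Operation: slice [7:9]
Extract characters: s[7]='v', s[8]='h'
Result: vh


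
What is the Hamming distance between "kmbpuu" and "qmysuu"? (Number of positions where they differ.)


String 1: 'kmbpuu'
String 2: 'qmysuu'
Compare each position: pos 0: 'k'!='q', pos 1: 'm'=='m', pos 2: 'b'!='y', pos 3: 'p'!='s', pos 4: 'u'=='u', pos 5: 'u'=='u'
Differing positions: 3
Hamming distance: 3


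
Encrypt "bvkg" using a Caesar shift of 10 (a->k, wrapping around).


Input: 'bvkg', shift = 10
Operation: for each letter, (position + 10) mod 26
Mapping: 'b'(1+10=11)->'l', 'v'(21+10=31, 31 mod 26=5)->'f', 'k'(10+10=20)->'u', 'g'(6+10=16)->'q'
Result: lfuq


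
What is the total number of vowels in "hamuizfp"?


Input string: 'hamuizfp'
Operation: count vowels (a, e, i, o, u)
Scan: s[0]='h', s[1]='a' (vowel), s[2]='m', s[3]='u' (vowel), s[4]='i' (vowel), s[5]='z', s[6]='f', s[7]='p'
Vowels found: 3
Result: 3


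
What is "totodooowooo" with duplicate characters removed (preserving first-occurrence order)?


Input: 'totodooowooo'
Operation: keep first occurrence of each character
Scan: s[0]='t' new -> keep; s[1]='o' new -> keep; s[2]='t' seen -> skip; s[3]='o' seen -> skip; s[4]='d' new -> keep; s[5]='o' seen -> skip; s[6]='o' seen -> skip; s[7]='o' seen -> skip; s[8]='w' new -> keep; s[9]='o' seen -> skip; s[10]='o' seen -> skip; s[11]='o' seen -> skip
Result: todw


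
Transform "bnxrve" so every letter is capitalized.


Input string: 'bnxrve'
Operation: convert each letter to uppercase
Mapping: 'b'->'B', 'n'->'N', 'x'->'X', 'r'->'R', 'v'->'V', 'e'->'E'
Result: BNXRVE


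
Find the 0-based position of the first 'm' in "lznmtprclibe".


Input string: 'lznmtprclibe'
Target: 'm'
Scanning left to right: s[0]='l', s[1]='z', s[2]='n', s[3]='m'
First match at index: 3


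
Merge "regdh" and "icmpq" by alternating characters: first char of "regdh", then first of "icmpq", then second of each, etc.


String 1: 'regdh'
String 2: 'icmpq'
Operation: alternate characters
Pairs: 'r'+'i', 'e'+'c', 'g'+'m', 'd'+'p', 'h'+'q'
Result: riecgmdphq


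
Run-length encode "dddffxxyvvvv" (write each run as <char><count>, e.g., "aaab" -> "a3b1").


Input: 'dddffxxyvvvv'
Operation: identify consecutive runs
Runs: 'ddd' -> d3, 'ff' -> f2, 'xx' -> x2, 'y' -> y1, 'vvvv' -> v4
Encoded: d3f2x2y1v4


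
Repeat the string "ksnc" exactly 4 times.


Input string: 'ksnc'
Operation: repeat 4 times
Concatenation: 'ksnc' + 'ksnc' + 'ksnc' + 'ksnc'
Result: ksncksncksncksnc


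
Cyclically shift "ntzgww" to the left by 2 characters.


Input: 'ntzgww', shift = 2
Operation: split at index 2 and swap parts
Front part s[0:2] = 'nt'
Back part s[2:] = 'zgww'
Rotated = back + front = 'zgww' + 'nt'
Result: zgwwnt


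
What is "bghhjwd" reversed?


Input string: 'bghhjwd'
Operation: reverse character order
Original order: 'b' -> 'g' -> 'h' -> 'h' -> 'j' -> 'w' -> 'd'
Reversed order: 'd' -> 'w' -> 'j' -> 'h' -> 'h' -> 'g' -> 'b'
Result: dwjhhgb


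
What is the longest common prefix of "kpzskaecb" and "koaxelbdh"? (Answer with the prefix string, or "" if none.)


String 1: 'kpzskaecb'
String 2: 'koaxelbdh'
Compare position by position:
pos 0: 'k' vs 'k' match
pos 1: 'p' vs 'o' differ -> stop
Longest common prefix: "k" (length 1)


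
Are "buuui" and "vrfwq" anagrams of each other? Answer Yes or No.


String 1: 'buuui' -> sorted: 'biuuu'
String 2: 'vrfwq' -> sorted: 'fqrvw'
Compare sorted forms: 'biuuu' != 'fqrvw'
Anagram: No


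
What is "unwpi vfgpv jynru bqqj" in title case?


Input string: 'unwpi vfgpv jynru bqqj'
Operation: capitalize first letter of each word
Word transformations: 'unwpi'->'Unwpi', 'vfgpv'->'Vfgpv', 'jynru'->'Jynru', 'bqqj'->'Bqqj'
Result: Unwpi Vfgpv Jynru Bqqj


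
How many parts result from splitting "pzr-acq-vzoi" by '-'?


Input string: 'pzr-acq-vzoi'
Delimiter: '-'
Split result: 'pzr', 'acq', 'vzoi'
Number of parts: 3


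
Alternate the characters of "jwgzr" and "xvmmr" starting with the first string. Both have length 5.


String 1: 'jwgzr'
String 2: 'xvmmr'
Operation: alternate characters
Pairs: 'j'+'x', 'w'+'v', 'g'+'m', 'z'+'m', 'r'+'r'
Result: jxwvgmzmrr


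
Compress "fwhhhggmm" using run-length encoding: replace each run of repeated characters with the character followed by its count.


Input: 'fwhhhggmm'
Operation: identify consecutive runs
Runs: 'f' -> f1, 'w' -> w1, 'hhh' -> h3, 'gg' -> g2, 'mm' -> m2
Encoded: f1w1h3g2m2


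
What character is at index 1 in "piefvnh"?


Input string: 'piefvnh'
Operation: get character at index 1
Index mapping: s[0]='p', s[1]='i'
Result: 'i'


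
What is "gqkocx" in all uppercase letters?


Input string: 'gqkocx'
Operation: convert each letter to uppercase
Mapping: 'g'->'G', 'q'->'Q', 'k'->'K', 'o'->'O', 'c'->'C', 'x'->'X'
Result: GQKOCX


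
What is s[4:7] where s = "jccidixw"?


Input string: 'jccidixw'
Operation: slice [4:7]
Extract characters: s[4]='d', s[5]='i', s[6]='x'
Result: dix


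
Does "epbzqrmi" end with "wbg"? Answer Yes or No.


Input string: 'epbzqrmi'
Suffix to check: 'wbg'
Last 3 characters of input: 'rmi'
Match: False
Result: No


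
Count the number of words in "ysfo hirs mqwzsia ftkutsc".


Input string: 'ysfo hirs mqwzsia ftkutsc'
Operation: split by spaces
Words found: 'ysfo', 'hirs', 'mqwzsia', 'ftkutsc'
Word count: 4


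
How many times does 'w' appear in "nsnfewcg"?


Input string: 'nsnfewcg'
Target character: 'w'
Scan each position: s[5]='w'
Matches found at indices: 5
Total: 1


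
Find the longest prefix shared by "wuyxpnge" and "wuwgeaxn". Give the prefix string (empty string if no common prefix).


String 1: 'wuyxpnge'
String 2: 'wuwgeaxn'
Compare position by position:
pos 0: 'w' vs 'w' match
pos 1: 'u' vs 'u' match
pos 2: 'y' vs 'w' differ -> stop
Longest common prefix: "wu" (length 2)


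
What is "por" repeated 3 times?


Input string: 'por'
Operation: repeat 3 times
Concatenation: 'por' + 'por' + 'por'
Result: porporpor


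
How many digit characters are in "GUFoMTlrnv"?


Input string: 'GUFoMTlrnv'
Operation: count digit characters (0-9)
Scan: 'G', 'U', 'F', 'o', 'M', 'T', 'l', 'r', 'n', 'v'
Digits found: 0
Result: 0


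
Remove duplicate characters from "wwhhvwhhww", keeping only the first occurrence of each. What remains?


Input: 'wwhhvwhhww'
Operation: keep first occurrence of each character
Scan: s[0]='w' new -> keep; s[1]='w' seen -> skip; s[2]='h' new -> keep; s[3]='h' seen -> skip; s[4]='v' new -> keep; s[5]='w' seen -> skip; s[6]='h' seen -> skip; s[7]='h' seen -> skip; s[8]='w' seen -> skip; s[9]='w' seen -> skip
Result: whv


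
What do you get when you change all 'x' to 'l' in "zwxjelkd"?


Input string: 'zwxjelkd'
Operation: replace 'x' with 'l'
Positions of 'x': 2
After replacement: zwljelkd


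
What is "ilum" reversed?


Input string: 'ilum'
Operation: reverse character order
Original order: 'i' -> 'l' -> 'u' -> 'm'
Reversed order: 'm' -> 'u' -> 'l' -> 'i'
Result: muli


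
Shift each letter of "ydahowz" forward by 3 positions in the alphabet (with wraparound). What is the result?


Input: 'ydahowz', shift = 3
Operation: for each letter, (position + 3) mod 26
Mapping: 'y'(24+3=27, 27 mod 26=1)->'b', 'd'(3+3=6)->'g', 'a'(0+3=3)->'d', 'h'(7+3=10)->'k', 'o'(14+3=17)->'r', 'w'(22+3=25)->'z', 'z'(25+3=28, 28 mod 26=2)->'c'
Result: bgdkrzc


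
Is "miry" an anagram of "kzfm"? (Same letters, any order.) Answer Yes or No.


String 1: 'kzfm' -> sorted: 'fkmz'
String 2: 'miry' -> sorted: 'imry'
Compare sorted forms: 'fkmz' != 'imry'
Anagram: No


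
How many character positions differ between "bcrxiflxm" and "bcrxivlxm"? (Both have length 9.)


String 1: 'bcrxiflxm'
String 2: 'bcrxivlxm'
Compare each position: pos 0: 'b'=='b', pos 1: 'c'=='c', pos 2: 'r'=='r', pos 3: 'x'=='x', pos 4: 'i'=='i', pos 5: 'f'!='v', pos 6: 'l'=='l', pos 7: 'x'=='x', pos 8: 'm'=='m'
Differing positions: 1
Hamming distance: 1
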